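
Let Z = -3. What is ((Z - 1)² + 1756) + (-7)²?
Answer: 1821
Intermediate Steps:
((Z - 1)² + 1756) + (-7)² = ((-3 - 1)² + 1756) + (-7)² = ((-4)² + 1756) + 49 = (16 + 1756) + 49 = 1772 + 49 = 1821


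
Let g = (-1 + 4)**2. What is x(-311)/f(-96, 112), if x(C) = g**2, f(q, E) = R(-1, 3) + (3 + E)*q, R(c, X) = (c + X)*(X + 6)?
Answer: -27/3674 ≈ -0.0073489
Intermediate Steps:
R(c, X) = (6 + X)*(X + c) (R(c, X) = (X + c)*(6 + X) = (6 + X)*(X + c))
f(q, E) = 18 + q*(3 + E) (f(q, E) = (3**2 + 6*3 + 6*(-1) + 3*(-1)) + (3 + E)*q = (9 + 18 - 6 - 3) + q*(3 + E) = 18 + q*(3 + E))
g = 9 (g = 3**2 = 9)
x(C) = 81 (x(C) = 9**2 = 81)
x(-311)/f(-96, 112) = 81/(18 + 3*(-96) + 112*(-96)) = 81/(18 - 288 - 10752) = 81/(-11022) = 81*(-1/11022) = -27/3674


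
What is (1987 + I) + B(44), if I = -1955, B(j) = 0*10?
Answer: 32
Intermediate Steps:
B(j) = 0
(1987 + I) + B(44) = (1987 - 1955) + 0 = 32 + 0 = 32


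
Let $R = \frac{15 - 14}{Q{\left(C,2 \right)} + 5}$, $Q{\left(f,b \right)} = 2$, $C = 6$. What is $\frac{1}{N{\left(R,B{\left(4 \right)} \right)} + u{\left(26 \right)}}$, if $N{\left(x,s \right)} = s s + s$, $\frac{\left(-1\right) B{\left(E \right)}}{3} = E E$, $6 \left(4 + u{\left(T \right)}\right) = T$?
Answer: $\frac{3}{6769} \approx 0.0004432$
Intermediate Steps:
$u{\left(T \right)} = -4 + \frac{T}{6}$
$B{\left(E \right)} = - 3 E^{2}$ ($B{\left(E \right)} = - 3 E E = - 3 E^{2}$)
$R = \frac{1}{7}$ ($R = \frac{15 - 14}{2 + 5} = 1 \cdot \frac{1}{7} = \frac{1}{7} \approx 0.14286$)
$N{\left(x,s \right)} = s + s^{2}$ ($N{\left(x,s \right)} = s^{2} + s = s + s^{2}$)
$\frac{1}{N{\left(R,B{\left(4 \right)} \right)} + u{\left(26 \right)}} = \frac{1}{- 3 \cdot 4^{2} \left(1 - 3 \cdot 4^{2}\right) + \left(-4 + \frac{1}{6} \cdot 26\right)} = \frac{1}{\left(-3\right) 16 \left(1 - 48\right) + \left(-4 + \frac{13}{3}\right)} = \frac{1}{- 48 \left(1 - 48\right) + \frac{1}{3}} = \frac{1}{\left(-48\right) \left(-47\right) + \frac{1}{3}} = \frac{1}{2256 + \frac{1}{3}} = \frac{1}{\frac{6769}{3}} = \frac{3}{6769}$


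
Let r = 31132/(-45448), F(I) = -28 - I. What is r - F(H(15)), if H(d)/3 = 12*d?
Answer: 6445833/11362 ≈ 567.31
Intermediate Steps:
H(d) = 36*d (H(d) = 3*(12*d) = 36*d)
r = -7783/11362 (r = 31132*(-1/45448) = -7783/11362 ≈ -0.68500)
r - F(H(15)) = -7783/11362 - (-28 - 36*15) = -7783/11362 - (-28 - 1*540) = -7783/11362 - (-28 - 540) = -7783/11362 - 1*(-568) = -7783/11362 + 568 = 6445833/11362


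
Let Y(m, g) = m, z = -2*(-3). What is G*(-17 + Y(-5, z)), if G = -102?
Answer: 2244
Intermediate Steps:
z = 6
G*(-17 + Y(-5, z)) = -102*(-17 - 5) = -102*(-22) = 2244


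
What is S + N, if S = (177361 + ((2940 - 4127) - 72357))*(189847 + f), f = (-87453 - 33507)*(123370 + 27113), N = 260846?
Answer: -1889701309579715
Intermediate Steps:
f = -18202423680 (f = -120960*150483 = -18202423680)
S = -1889701309840561 (S = (177361 + ((2940 - 4127) - 72357))*(189847 - 18202423680) = (177361 + (-1187 - 72357))*(-18202233833) = (177361 - 73544)*(-18202233833) = 103817*(-18202233833) = -1889701309840561)
S + N = -1889701309840561 + 260846 = -1889701309579715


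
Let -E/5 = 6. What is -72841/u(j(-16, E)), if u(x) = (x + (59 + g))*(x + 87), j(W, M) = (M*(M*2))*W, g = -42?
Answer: -72841/826446279 ≈ -8.8138e-5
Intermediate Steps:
E = -30 (E = -5*6 = -30)
j(W, M) = 2*W*M**2 (j(W, M) = (M*(2*M))*W = (2*M**2)*W = 2*W*M**2)
u(x) = (17 + x)*(87 + x) (u(x) = (x + (59 - 42))*(x + 87) = (x + 17)*(87 + x) = (17 + x)*(87 + x))
-72841/u(j(-16, E)) = -72841/(1479 + (2*(-16)*(-30)**2)**2 + 104*(2*(-16)*(-30)**2)) = -72841/(1479 + (2*(-16)*900)**2 + 104*(2*(-16)*900)) = -72841/(1479 + (-28800)**2 + 104*(-28800)) = -72841/(1479 + 829440000 - 2995200) = -72841/826446279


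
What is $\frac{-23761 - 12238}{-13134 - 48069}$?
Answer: $\frac{35999}{61203} \approx 0.58819$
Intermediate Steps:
$\frac{-23761 - 12238}{-13134 - 48069} = - \frac{35999}{-61203} = \left(-35999\right) \left(- \frac{1}{61203}\right) = \frac{35999}{61203}$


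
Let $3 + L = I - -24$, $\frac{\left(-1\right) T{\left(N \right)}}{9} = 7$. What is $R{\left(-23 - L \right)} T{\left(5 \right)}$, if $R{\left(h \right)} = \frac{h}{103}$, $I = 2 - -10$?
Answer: $\frac{3528}{103} \approx 34.252$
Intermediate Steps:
$T{\left(N \right)} = -63$ ($T{\left(N \right)} = \left(-9\right) 7 = -63$)
$I = 12$ ($I = 2 + 10 = 12$)
$L = 33$ ($L = -3 + \left(12 - -24\right) = -3 + \left(12 + 24\right) = -3 + 36 = 33$)
$R{\left(h \right)} = \frac{h}{103}$ ($R{\left(h \right)} = h \frac{1}{103} = \frac{h}{103}$)
$R{\left(-23 - L \right)} T{\left(5 \right)} = \frac{-23 - 33}{103} \left(-63\right) = \frac{1}{103} \left(-56\right) \left(-63\right) = \left(- \frac{56}{103}\right) \left(-63\right) = \frac{3528}{103}$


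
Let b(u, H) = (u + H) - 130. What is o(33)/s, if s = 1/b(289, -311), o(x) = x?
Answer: -5016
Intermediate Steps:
b(u, H) = -130 + H + u (b(u, H) = (H + u) - 130 = -130 + H + u)
s = -1/152 (s = 1/(-130 - 311 + 289) = 1/(-152) = -1/152 ≈ -0.0065789)
o(33)/s = 33/(-1/152) = 33*(-152) = -5016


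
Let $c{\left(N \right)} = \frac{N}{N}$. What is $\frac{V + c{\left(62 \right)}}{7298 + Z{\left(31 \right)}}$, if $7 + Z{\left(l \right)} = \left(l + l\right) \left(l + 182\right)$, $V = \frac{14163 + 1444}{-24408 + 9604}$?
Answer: $- \frac{803}{303437588} \approx -2.6463 \cdot 10^{-6}$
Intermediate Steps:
$c{\left(N \right)} = 1$
$V = - \frac{15607}{14804}$ ($V = \frac{15607}{-14804} = 15607 \left(- \frac{1}{14804}\right) = - \frac{15607}{14804} \approx -1.0542$)
$Z{\left(l \right)} = -7 + 2 l \left(182 + l\right)$ ($Z{\left(l \right)} = -7 + \left(l + l\right) \left(l + 182\right) = -7 + 2 l \left(182 + l\right)$)
$\frac{V + c{\left(62 \right)}}{7298 + Z{\left(31 \right)}} = \frac{- \frac{15607}{14804} + 1}{7298 + \left(-7 + 2 \cdot 31^{2} + 364 \cdot 31\right)} = - \frac{803}{14804 \left(7298 + \left(-7 + 2 \cdot 961 + 11284\right)\right)} = - \frac{803}{14804 \left(7298 + \left(-7 + 1922 + 11284\right)\right)} = - \frac{803}{14804 \left(7298 + 13199\right)} = - \frac{803}{14804 \cdot 20497} = \left(- \frac{803}{14804}\right) \frac{1}{20497} = - \frac{803}{303437588}$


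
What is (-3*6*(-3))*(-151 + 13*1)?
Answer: -7452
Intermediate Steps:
(-3*6*(-3))*(-151 + 13*1) = (-18*(-3))*(-151 + 13) = 54*(-138) = -7452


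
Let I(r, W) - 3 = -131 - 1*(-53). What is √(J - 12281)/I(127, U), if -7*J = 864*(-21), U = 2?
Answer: -I*√9689/75 ≈ -1.3124*I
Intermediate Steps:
I(r, W) = -75 (I(r, W) = 3 + (-131 - 1*(-53)) = 3 + (-131 + 53) = 3 - 78 = -75)
J = 2592 (J = -864*(-21)/7 = -⅐*(-18144) = 2592)
√(J - 12281)/I(127, U) = √(2592 - 12281)/(-75) = √(-9689)*(-1/75) = (I*√9689)*(-1/75) = -I*√9689/75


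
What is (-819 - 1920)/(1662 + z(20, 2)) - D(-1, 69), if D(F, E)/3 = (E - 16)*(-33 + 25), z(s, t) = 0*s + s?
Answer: 2136765/1682 ≈ 1270.4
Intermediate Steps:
z(s, t) = s (z(s, t) = 0 + s = s)
D(F, E) = 384 - 24*E (D(F, E) = 3*((E - 16)*(-33 + 25)) = 3*((-16 + E)*(-8)) = 3*(128 - 8*E) = 384 - 24*E)
(-819 - 1920)/(1662 + z(20, 2)) - D(-1, 69) = (-819 - 1920)/(1662 + 20) - (384 - 24*69) = -2739/1682 - (384 - 1656) = -2739*1/1682 - 1*(-1272) = -2739/1682 + 1272 = 2136765/1682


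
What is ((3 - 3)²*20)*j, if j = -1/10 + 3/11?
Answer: 0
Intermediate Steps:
j = 19/110 (j = -1*⅒ + 3*(1/11) = -⅒ + 3/11 = 19/110 ≈ 0.17273)
((3 - 3)²*20)*j = ((3 - 3)²*20)*(19/110) = (0²*20)*(19/110) = (0*20)*(19/110) = 0*(19/110) = 0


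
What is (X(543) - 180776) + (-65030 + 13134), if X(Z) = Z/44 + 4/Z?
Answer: -5558704399/23892 ≈ -2.3266e+5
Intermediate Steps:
X(Z) = 4/Z + Z/44 (X(Z) = Z*(1/44) + 4/Z = Z/44 + 4/Z = 4/Z + Z/44)
(X(543) - 180776) + (-65030 + 13134) = ((4/543 + (1/44)*543) - 180776) + (-65030 + 13134) = ((4*(1/543) + 543/44) - 180776) - 51896 = ((4/543 + 543/44) - 180776) - 51896 = (295025/23892 - 180776) - 51896 = -4318805167/23892 - 51896 = -5558704399/23892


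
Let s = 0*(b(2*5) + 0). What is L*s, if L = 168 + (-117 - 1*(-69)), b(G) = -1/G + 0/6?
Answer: 0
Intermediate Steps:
b(G) = -1/G (b(G) = -1/G + 0*(⅙) = -1/G + 0 = -1/G)
L = 120 (L = 168 + (-117 + 69) = 168 - 48 = 120)
s = 0 (s = 0*(-1/(2*5) + 0) = 0*(-1/10 + 0) = 0*(-1*⅒ + 0) = 0*(-⅒ + 0) = 0*(-⅒) = 0)
L*s = 120*0 = 0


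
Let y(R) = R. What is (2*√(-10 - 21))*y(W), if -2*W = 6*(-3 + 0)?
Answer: 18*I*√31 ≈ 100.22*I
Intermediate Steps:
W = 9 (W = -3*(-3 + 0) = -3*(-3) = -½*(-18) = 9)
(2*√(-10 - 21))*y(W) = (2*√(-10 - 21))*9 = (2*√(-31))*9 = (2*(I*√31))*9 = (2*I*√31)*9 = 18*I*√31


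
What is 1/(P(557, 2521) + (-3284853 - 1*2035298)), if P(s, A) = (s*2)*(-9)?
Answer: -1/5330177 ≈ -1.8761e-7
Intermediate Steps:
P(s, A) = -18*s (P(s, A) = (2*s)*(-9) = -18*s)
1/(P(557, 2521) + (-3284853 - 1*2035298)) = 1/(-18*557 + (-3284853 - 1*2035298)) = 1/(-10026 + (-3284853 - 2035298)) = 1/(-10026 - 5320151) = 1/(-5330177) = -1/5330177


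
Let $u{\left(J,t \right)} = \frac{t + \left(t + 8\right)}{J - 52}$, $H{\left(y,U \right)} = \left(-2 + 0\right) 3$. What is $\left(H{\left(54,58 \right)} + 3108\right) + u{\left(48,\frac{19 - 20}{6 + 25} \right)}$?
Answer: $\frac{192201}{62} \approx 3100.0$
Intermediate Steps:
$H{\left(y,U \right)} = -6$ ($H{\left(y,U \right)} = \left(-2\right) 3 = -6$)
$u{\left(J,t \right)} = \frac{8 + 2 t}{-52 + J}$ ($u{\left(J,t \right)} = \frac{t + \left(8 + t\right)}{-52 + J} = \frac{8 + 2 t}{-52 + J}$)
$\left(H{\left(54,58 \right)} + 3108\right) + u{\left(48,\frac{19 - 20}{6 + 25} \right)} = \left(-6 + 3108\right) + \frac{2 \left(4 + \frac{19 - 20}{6 + 25}\right)}{-52 + 48} = 3102 + \frac{2 \left(4 - \frac{1}{31}\right)}{-4} = 3102 + 2 \left(- \frac{1}{4}\right) \left(4 - \frac{1}{31}\right) = 3102 + 2 \left(- \frac{1}{4}\right) \frac{123}{31} = 3102 - \frac{123}{62} = \frac{192201}{62}$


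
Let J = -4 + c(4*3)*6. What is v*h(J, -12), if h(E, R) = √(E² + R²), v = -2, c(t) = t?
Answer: -8*√298 ≈ -138.10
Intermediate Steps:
J = 68 (J = -4 + (4*3)*6 = -4 + 12*6 = -4 + 72 = 68)
v*h(J, -12) = -2*√(68² + (-12)²) = -2*√(4624 + 144) = -8*√298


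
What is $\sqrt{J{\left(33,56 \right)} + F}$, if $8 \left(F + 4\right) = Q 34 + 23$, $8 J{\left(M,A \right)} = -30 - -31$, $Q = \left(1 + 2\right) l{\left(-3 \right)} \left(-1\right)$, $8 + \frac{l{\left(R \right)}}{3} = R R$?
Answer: $\frac{i \sqrt{157}}{2} \approx 6.265 i$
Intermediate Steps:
$l{\left(R \right)} = -24 + 3 R^{2}$ ($l{\left(R \right)} = -24 + 3 R R = -24 + 3 R^{2}$)
$Q = -9$ ($Q = \left(1 + 2\right) \left(-24 + 3 \left(-3\right)^{2}\right) \left(-1\right) = 3 \left(-24 + 3 \cdot 9\right) \left(-1\right) = 3 \left(-24 + 27\right) \left(-1\right) = 3 \cdot 3 \left(-1\right) = 9 \left(-1\right) = -9$)
$J{\left(M,A \right)} = \frac{1}{8}$ ($J{\left(M,A \right)} = \frac{-30 - -31}{8} = \frac{-30 + 31}{8} = \frac{1}{8} \cdot 1 = \frac{1}{8}$)
$F = - \frac{315}{8}$ ($F = -4 + \frac{\left(-9\right) 34 + 23}{8} = -4 + \frac{-306 + 23}{8} = -4 + \frac{1}{8} \left(-283\right) = -4 - \frac{283}{8} = - \frac{315}{8} \approx -39.375$)
$\sqrt{J{\left(33,56 \right)} + F} = \sqrt{\frac{1}{8} - \frac{315}{8}} = \sqrt{- \frac{157}{4}} = \frac{i \sqrt{157}}{2}$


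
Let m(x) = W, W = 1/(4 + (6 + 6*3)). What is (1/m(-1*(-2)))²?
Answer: 784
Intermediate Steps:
W = 1/28 (W = 1/(4 + (6 + 18)) = 1/(4 + 24) = 1/28 ≈ 0.035714)
m(x) = 1/28
(1/m(-1*(-2)))² = (1/(1/28))² = 28² = 784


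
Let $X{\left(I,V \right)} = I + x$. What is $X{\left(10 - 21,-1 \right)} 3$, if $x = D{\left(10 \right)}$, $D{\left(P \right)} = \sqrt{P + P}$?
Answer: $-33 + 6 \sqrt{5} \approx -19.584$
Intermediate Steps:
$D{\left(P \right)} = \sqrt{2} \sqrt{P}$ ($D{\left(P \right)} = \sqrt{2 P} = \sqrt{2} \sqrt{P}$)
$x = 2 \sqrt{5}$ ($x = \sqrt{2} \sqrt{10} = 2 \sqrt{5} \approx 4.4721$)
$X{\left(I,V \right)} = I + 2 \sqrt{5}$
$X{\left(10 - 21,-1 \right)} 3 = \left(\left(10 - 21\right) + 2 \sqrt{5}\right) 3 = \left(-11 + 2 \sqrt{5}\right) 3 = -33 + 6 \sqrt{5}$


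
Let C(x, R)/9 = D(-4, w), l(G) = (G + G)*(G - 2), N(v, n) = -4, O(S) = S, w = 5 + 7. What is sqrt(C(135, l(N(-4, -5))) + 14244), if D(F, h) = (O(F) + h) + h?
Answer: 2*sqrt(3606) ≈ 120.10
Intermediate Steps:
w = 12
D(F, h) = F + 2*h (D(F, h) = (F + h) + h = F + 2*h)
l(G) = 2*G*(-2 + G) (l(G) = (2*G)*(-2 + G) = 2*G*(-2 + G))
C(x, R) = 180 (C(x, R) = 9*(-4 + 2*12) = 9*(-4 + 24) = 9*20 = 180)
sqrt(C(135, l(N(-4, -5))) + 14244) = sqrt(180 + 14244) = sqrt(14424) = 2*sqrt(3606)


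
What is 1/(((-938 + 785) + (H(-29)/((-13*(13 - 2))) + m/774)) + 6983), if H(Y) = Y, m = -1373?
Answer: 110682/755784167 ≈ 0.00014645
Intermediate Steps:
1/(((-938 + 785) + (H(-29)/((-13*(13 - 2))) + m/774)) + 6983) = 1/(((-938 + 785) + (-29*(-1/(13*(13 - 2))) - 1373/774)) + 6983) = 1/((-153 + (-29/((-13*11)) - 1373*1/774)) + 6983) = 1/((-153 + (-29/(-143) - 1373/774)) + 6983) = 1/((-153 + (-29*(-1/143) - 1373/774)) + 6983) = 1/((-153 + (29/143 - 1373/774)) + 6983) = 1/((-153 - 173893/110682) + 6983) = 1/(-17108239/110682 + 6983) = 1/(755784167/110682) = 110682/755784167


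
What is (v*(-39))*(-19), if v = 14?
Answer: 10374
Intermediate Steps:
(v*(-39))*(-19) = (14*(-39))*(-19) = -546*(-19) = 10374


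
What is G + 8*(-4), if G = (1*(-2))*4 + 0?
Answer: -40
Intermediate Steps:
G = -8 (G = -2*4 + 0 = -8 + 0 = -8)
G + 8*(-4) = -8 + 8*(-4) = -8 - 32 = -40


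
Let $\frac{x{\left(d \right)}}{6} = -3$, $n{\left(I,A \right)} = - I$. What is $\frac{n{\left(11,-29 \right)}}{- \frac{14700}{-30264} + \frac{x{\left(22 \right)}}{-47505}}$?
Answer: $- \frac{439294570}{19413007} \approx -22.629$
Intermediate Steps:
$x{\left(d \right)} = -18$ ($x{\left(d \right)} = 6 \left(-3\right) = -18$)
$\frac{n{\left(11,-29 \right)}}{- \frac{14700}{-30264} + \frac{x{\left(22 \right)}}{-47505}} = \frac{\left(-1\right) 11}{- \frac{14700}{-30264} - \frac{18}{-47505}} = - \frac{11}{\left(-14700\right) \left(- \frac{1}{30264}\right) - - \frac{6}{15835}} = - \frac{11}{\frac{1225}{2522} + \frac{6}{15835}} = - \frac{11}{\frac{19413007}{39935870}} = \left(-11\right) \frac{39935870}{19413007} = - \frac{439294570}{19413007}$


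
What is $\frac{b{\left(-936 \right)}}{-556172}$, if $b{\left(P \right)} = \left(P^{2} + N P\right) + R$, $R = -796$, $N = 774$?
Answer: $- \frac{37709}{139043} \approx -0.2712$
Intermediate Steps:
$b{\left(P \right)} = -796 + P^{2} + 774 P$ ($b{\left(P \right)} = \left(P^{2} + 774 P\right) - 796 = -796 + P^{2} + 774 P$)
$\frac{b{\left(-936 \right)}}{-556172} = \frac{-796 + \left(-936\right)^{2} + 774 \left(-936\right)}{-556172} = \left(-796 + 876096 - 724464\right) \left(- \frac{1}{556172}\right) = 150836 \left(- \frac{1}{556172}\right) = - \frac{37709}{139043}$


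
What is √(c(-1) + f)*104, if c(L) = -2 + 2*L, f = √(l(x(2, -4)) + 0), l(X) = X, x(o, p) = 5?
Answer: 104*√(-4 + √5) ≈ 138.13*I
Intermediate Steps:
f = √5 (f = √(5 + 0) = √5 ≈ 2.2361)
√(c(-1) + f)*104 = √((-2 + 2*(-1)) + √5)*104 = √((-2 - 2) + √5)*104 = √(-4 + √5)*104 = 104*√(-4 + √5)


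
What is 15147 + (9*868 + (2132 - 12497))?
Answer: 12594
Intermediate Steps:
15147 + (9*868 + (2132 - 12497)) = 15147 + (7812 - 10365) = 15147 - 2553 = 12594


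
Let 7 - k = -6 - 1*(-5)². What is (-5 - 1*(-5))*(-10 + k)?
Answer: 0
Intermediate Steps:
k = 38 (k = 7 - (-6 - 1*(-5)²) = 7 - (-6 - 1*25) = 7 - (-6 - 25) = 7 - 1*(-31) = 7 + 31 = 38)
(-5 - 1*(-5))*(-10 + k) = (-5 - 1*(-5))*(-10 + 38) = (-5 + 5)*28 = 0*28 = 0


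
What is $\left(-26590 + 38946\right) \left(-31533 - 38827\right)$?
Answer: $-869368160$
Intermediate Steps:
$\left(-26590 + 38946\right) \left(-31533 - 38827\right) = 12356 \left(-70360\right) = -869368160$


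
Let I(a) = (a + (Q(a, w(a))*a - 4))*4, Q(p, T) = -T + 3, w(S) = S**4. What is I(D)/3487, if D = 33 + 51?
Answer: -16728476368/3487 ≈ -4.7974e+6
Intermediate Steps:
Q(p, T) = 3 - T
D = 84
I(a) = -16 + 4*a + 4*a*(3 - a**4) (I(a) = (a + ((3 - a**4)*a - 4))*4 = (a + (a*(3 - a**4) - 4))*4 = (a + (-4 + a*(3 - a**4)))*4 = (-4 + a + a*(3 - a**4))*4 = -16 + 4*a + 4*a*(3 - a**4))
I(D)/3487 = (-16 - 4*84**5 + 16*84)/3487 = (-16 - 4*4182119424 + 1344)*(1/3487) = (-16 - 16728477696 + 1344)*(1/3487) = -16728476368*1/3487 = -16728476368/3487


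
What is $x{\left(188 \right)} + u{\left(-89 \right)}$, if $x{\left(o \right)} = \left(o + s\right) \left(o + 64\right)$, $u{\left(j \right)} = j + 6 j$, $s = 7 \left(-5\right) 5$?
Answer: $2653$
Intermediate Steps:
$s = -175$ ($s = \left(-35\right) 5 = -175$)
$u{\left(j \right)} = 7 j$
$x{\left(o \right)} = \left(-175 + o\right) \left(64 + o\right)$ ($x{\left(o \right)} = \left(o - 175\right) \left(o + 64\right) = \left(-175 + o\right) \left(64 + o\right)$)
$x{\left(188 \right)} + u{\left(-89 \right)} = \left(-11200 + 188^{2} - 20868\right) + 7 \left(-89\right) = \left(-11200 + 35344 - 20868\right) - 623 = 3276 - 623 = 2653$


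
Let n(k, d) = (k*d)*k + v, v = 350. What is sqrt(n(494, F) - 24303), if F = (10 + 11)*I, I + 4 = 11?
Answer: sqrt(35849339) ≈ 5987.4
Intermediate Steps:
I = 7 (I = -4 + 11 = 7)
F = 147 (F = (10 + 11)*7 = 21*7 = 147)
n(k, d) = 350 + d*k**2 (n(k, d) = (k*d)*k + 350 = (d*k)*k + 350 = d*k**2 + 350 = 350 + d*k**2)
sqrt(n(494, F) - 24303) = sqrt((350 + 147*494**2) - 24303) = sqrt((350 + 147*244036) - 24303) = sqrt((350 + 35873292) - 24303) = sqrt(35873642 - 24303) = sqrt(35849339)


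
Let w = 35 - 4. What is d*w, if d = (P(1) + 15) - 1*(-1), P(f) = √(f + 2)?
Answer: 496 + 31*√3 ≈ 549.69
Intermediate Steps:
P(f) = √(2 + f)
w = 31
d = 16 + √3 (d = (√(2 + 1) + 15) - 1*(-1) = (√3 + 15) + 1 = (15 + √3) + 1 = 16 + √3 ≈ 17.732)
d*w = (16 + √3)*31 = 496 + 31*√3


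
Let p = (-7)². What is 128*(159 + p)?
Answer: 26624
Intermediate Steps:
p = 49
128*(159 + p) = 128*(159 + 49) = 128*208 = 26624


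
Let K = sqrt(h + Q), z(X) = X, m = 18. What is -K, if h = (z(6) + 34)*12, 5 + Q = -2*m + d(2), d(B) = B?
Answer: -21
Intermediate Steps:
Q = -39 (Q = -5 + (-2*18 + 2) = -5 + (-36 + 2) = -5 - 34 = -39)
h = 480 (h = (6 + 34)*12 = 40*12 = 480)
K = 21 (K = sqrt(480 - 39) = sqrt(441) = 21)
-K = -1*21 = -21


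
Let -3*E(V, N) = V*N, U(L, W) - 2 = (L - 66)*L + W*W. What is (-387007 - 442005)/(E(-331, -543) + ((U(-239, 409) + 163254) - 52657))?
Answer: -207253/72716 ≈ -2.8502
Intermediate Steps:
U(L, W) = 2 + W² + L*(-66 + L) (U(L, W) = 2 + ((L - 66)*L + W*W) = 2 + ((-66 + L)*L + W²) = 2 + (L*(-66 + L) + W²) = 2 + (W² + L*(-66 + L)) = 2 + W² + L*(-66 + L))
E(V, N) = -N*V/3 (E(V, N) = -V*N/3 = -N*V/3)
(-387007 - 442005)/(E(-331, -543) + ((U(-239, 409) + 163254) - 52657)) = (-387007 - 442005)/(-⅓*(-543)*(-331) + (((2 + (-239)² + 409² - 66*(-239)) + 163254) - 52657)) = -829012/(-59911 + (((2 + 57121 + 167281 + 15774) + 163254) - 52657)) = -829012/(-59911 + ((240178 + 163254) - 52657)) = -829012/(-59911 + (403432 - 52657)) = -829012/(-59911 + 350775) = -829012/290864 = -829012*1/290864 = -207253/72716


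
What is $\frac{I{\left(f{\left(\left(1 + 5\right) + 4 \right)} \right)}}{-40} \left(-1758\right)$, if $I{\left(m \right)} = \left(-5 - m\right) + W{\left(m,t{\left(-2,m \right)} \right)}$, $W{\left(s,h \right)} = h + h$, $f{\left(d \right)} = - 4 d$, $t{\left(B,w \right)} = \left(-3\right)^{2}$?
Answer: $\frac{46587}{20} \approx 2329.4$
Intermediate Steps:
$t{\left(B,w \right)} = 9$
$W{\left(s,h \right)} = 2 h$
$I{\left(m \right)} = 13 - m$ ($I{\left(m \right)} = \left(-5 - m\right) + 2 \cdot 9 = \left(-5 - m\right) + 18 = 13 - m$)
$\frac{I{\left(f{\left(\left(1 + 5\right) + 4 \right)} \right)}}{-40} \left(-1758\right) = \frac{13 - - 4 \left(\left(1 + 5\right) + 4\right)}{-40} \left(-1758\right) = \left(13 - - 4 \left(6 + 4\right)\right) \left(- \frac{1}{40}\right) \left(-1758\right) = \left(13 - \left(-4\right) 10\right) \left(- \frac{1}{40}\right) \left(-1758\right) = \left(13 - -40\right) \left(- \frac{1}{40}\right) \left(-1758\right) = \left(13 + 40\right) \left(- \frac{1}{40}\right) \left(-1758\right) = 53 \left(- \frac{1}{40}\right) \left(-1758\right) = \left(- \frac{53}{40}\right) \left(-1758\right) = \frac{46587}{20}$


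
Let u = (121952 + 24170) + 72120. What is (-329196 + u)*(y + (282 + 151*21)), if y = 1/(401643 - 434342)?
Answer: -12527776862284/32699 ≈ -3.8312e+8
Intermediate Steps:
u = 218242 (u = 146122 + 72120 = 218242)
y = -1/32699 (y = 1/(-32699) = -1/32699 ≈ -3.0582e-5)
(-329196 + u)*(y + (282 + 151*21)) = (-329196 + 218242)*(-1/32699 + (282 + 151*21)) = -110954*(-1/32699 + (282 + 3171)) = -110954*(-1/32699 + 3453) = -110954*112909646/32699 = -12527776862284/32699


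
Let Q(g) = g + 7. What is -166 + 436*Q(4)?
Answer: 4630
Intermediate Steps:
Q(g) = 7 + g
-166 + 436*Q(4) = -166 + 436*(7 + 4) = -166 + 436*11 = -166 + 4796 = 4630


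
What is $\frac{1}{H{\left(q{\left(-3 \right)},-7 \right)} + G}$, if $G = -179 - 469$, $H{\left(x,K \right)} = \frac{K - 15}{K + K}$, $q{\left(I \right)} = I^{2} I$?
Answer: $- \frac{7}{4525} \approx -0.001547$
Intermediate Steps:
$q{\left(I \right)} = I^{3}$
$H{\left(x,K \right)} = \frac{-15 + K}{2 K}$
$G = -648$
$\frac{1}{H{\left(q{\left(-3 \right)},-7 \right)} + G} = \frac{1}{\frac{-15 - 7}{2 \left(-7\right)} - 648} = \frac{1}{\frac{1}{2} \left(- \frac{1}{7}\right) \left(-22\right) - 648} = \frac{1}{\frac{11}{7} - 648} = \frac{1}{- \frac{4525}{7}} = - \frac{7}{4525}$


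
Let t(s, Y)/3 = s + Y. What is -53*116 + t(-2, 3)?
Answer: -6145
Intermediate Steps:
t(s, Y) = 3*Y + 3*s (t(s, Y) = 3*(s + Y) = 3*(Y + s) = 3*Y + 3*s)
-53*116 + t(-2, 3) = -53*116 + (3*3 + 3*(-2)) = -6148 + (9 - 6) = -6148 + 3 = -6145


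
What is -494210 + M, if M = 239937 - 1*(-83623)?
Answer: -170650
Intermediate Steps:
M = 323560 (M = 239937 + 83623 = 323560)
-494210 + M = -494210 + 323560 = -170650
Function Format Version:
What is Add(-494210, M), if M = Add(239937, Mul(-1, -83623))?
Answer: -170650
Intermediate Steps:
M = 323560 (M = Add(239937, 83623) = 323560)
Add(-494210, M) = Add(-494210, 323560) = -170650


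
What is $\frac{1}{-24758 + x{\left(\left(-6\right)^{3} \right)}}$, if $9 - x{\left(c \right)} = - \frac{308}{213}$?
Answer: $- \frac{213}{5271229} \approx -4.0408 \cdot 10^{-5}$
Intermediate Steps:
$x{\left(c \right)} = \frac{2225}{213}$ ($x{\left(c \right)} = 9 - - \frac{308}{213} = 9 + \frac{308}{213} = \frac{2225}{213}$)
$\frac{1}{-24758 + x{\left(\left(-6\right)^{3} \right)}} = \frac{1}{-24758 + \frac{2225}{213}} = \frac{1}{- \frac{5271229}{213}} = - \frac{213}{5271229}$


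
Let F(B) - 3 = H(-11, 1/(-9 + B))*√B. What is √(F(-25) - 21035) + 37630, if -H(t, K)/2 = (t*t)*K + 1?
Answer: 37630 + √(-6078248 + 7395*I)/17 ≈ 37630.0 + 145.02*I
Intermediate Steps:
H(t, K) = -2 - 2*K*t² (H(t, K) = -2*((t*t)*K + 1) = -2*(t²*K + 1) = -2*(K*t² + 1) = -2*(1 + K*t²) = -2 - 2*K*t²)
F(B) = 3 + √B*(-2 - 242/(-9 + B)) (F(B) = 3 + (-2 - 2*(-11)²/(-9 + B))*√B = 3 + (-2 - 2*121/(-9 + B))*√B = 3 + (-2 - 242/(-9 + B))*√B = 3 + √B*(-2 - 242/(-9 + B)))
√(F(-25) - 21035) + 37630 = √((-27 + 3*(-25) - 2*√(-25)*(112 - 25))/(-9 - 25) - 21035) + 37630 = √((-27 - 75 - 2*5*I*87)/(-34) - 21035) + 37630 = √(-(-27 - 75 - 870*I)/34 - 21035) + 37630 = √(-(-102 - 870*I)/34 - 21035) + 37630 = √((3 + 435*I/17) - 21035) + 37630 = √(-21032 + 435*I/17) + 37630 = 37630 + √(-21032 + 435*I/17)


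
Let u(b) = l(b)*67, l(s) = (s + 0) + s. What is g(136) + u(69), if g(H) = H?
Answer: 9382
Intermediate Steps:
l(s) = 2*s (l(s) = s + s = 2*s)
u(b) = 134*b (u(b) = (2*b)*67 = 134*b)
g(136) + u(69) = 136 + 134*69 = 136 + 9246 = 9382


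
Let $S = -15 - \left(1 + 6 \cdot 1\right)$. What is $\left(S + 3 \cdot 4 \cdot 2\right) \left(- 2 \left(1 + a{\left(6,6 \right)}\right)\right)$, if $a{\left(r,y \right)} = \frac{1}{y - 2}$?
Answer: $-5$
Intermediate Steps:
$a{\left(r,y \right)} = \frac{1}{-2 + y}$
$S = -22$ ($S = -15 - \left(1 + 6\right) = -15 - 7 = -22$)
$\left(S + 3 \cdot 4 \cdot 2\right) \left(- 2 \left(1 + a{\left(6,6 \right)}\right)\right) = \left(-22 + 3 \cdot 4 \cdot 2\right) \left(- 2 \left(1 + \frac{1}{-2 + 6}\right)\right) = \left(-22 + 12 \cdot 2\right) \left(- 2 \left(1 + \frac{1}{4}\right)\right) = \left(-22 + 24\right) \left(- 2 \left(1 + \frac{1}{4}\right)\right) = 2 \left(\left(-2\right) \frac{5}{4}\right) = 2 \left(- \frac{5}{2}\right) = -5$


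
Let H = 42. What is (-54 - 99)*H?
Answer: -6426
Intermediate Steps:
(-54 - 99)*H = (-54 - 99)*42 = -153*42 = -6426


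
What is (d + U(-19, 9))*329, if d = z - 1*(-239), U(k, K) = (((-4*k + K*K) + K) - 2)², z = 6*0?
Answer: 8927415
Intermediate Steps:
z = 0
U(k, K) = (-2 + K + K² - 4*k)² (U(k, K) = (((-4*k + K²) + K) - 2)² = (((K² - 4*k) + K) - 2)² = ((K + K² - 4*k) - 2)² = (-2 + K + K² - 4*k)²)
d = 239 (d = 0 - 1*(-239) = 0 + 239 = 239)
(d + U(-19, 9))*329 = (239 + (-2 + 9 + 9² - 4*(-19))²)*329 = (239 + (-2 + 9 + 81 + 76)²)*329 = (239 + 164²)*329 = (239 + 26896)*329 = 27135*329 = 8927415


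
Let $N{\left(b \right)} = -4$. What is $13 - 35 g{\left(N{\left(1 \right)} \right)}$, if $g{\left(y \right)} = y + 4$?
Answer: $13$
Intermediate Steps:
$g{\left(y \right)} = 4 + y$
$13 - 35 g{\left(N{\left(1 \right)} \right)} = 13 - 35 \left(4 - 4\right) = 13 - 0 = 13 + 0 = 13$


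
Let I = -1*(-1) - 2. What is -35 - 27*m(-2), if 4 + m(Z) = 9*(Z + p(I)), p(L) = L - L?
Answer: 559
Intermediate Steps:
I = -1 (I = 1 - 2 = -1)
p(L) = 0
m(Z) = -4 + 9*Z (m(Z) = -4 + 9*(Z + 0) = -4 + 9*Z)
-35 - 27*m(-2) = -35 - 27*(-4 + 9*(-2)) = -35 - 27*(-4 - 18) = -35 - 27*(-22) = -35 + 594 = 559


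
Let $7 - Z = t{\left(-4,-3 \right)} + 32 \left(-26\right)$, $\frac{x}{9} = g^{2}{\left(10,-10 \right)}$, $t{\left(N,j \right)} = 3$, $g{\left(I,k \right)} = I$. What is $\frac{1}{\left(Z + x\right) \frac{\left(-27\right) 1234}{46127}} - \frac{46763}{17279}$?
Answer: $- \frac{2705571193057}{999418189392} \approx -2.7071$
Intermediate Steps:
$x = 900$ ($x = 9 \cdot 10^{2} = 9 \cdot 100 = 900$)
$Z = 836$ ($Z = 7 - \left(3 + 32 \left(-26\right)\right) = 7 - \left(3 - 832\right) = 7 - -829 = 7 + 829 = 836$)
$\frac{1}{\left(Z + x\right) \frac{\left(-27\right) 1234}{46127}} - \frac{46763}{17279} = \frac{1}{\left(836 + 900\right) \frac{\left(-27\right) 1234}{46127}} - \frac{46763}{17279} = \frac{1}{1736 \left(\left(-33318\right) \frac{1}{46127}\right)} - \frac{46763}{17279} = \frac{1}{1736 \left(- \frac{33318}{46127}\right)} - \frac{46763}{17279} = \frac{1}{1736} \left(- \frac{46127}{33318}\right) - \frac{46763}{17279} = - \frac{46127}{57840048} - \frac{46763}{17279} = - \frac{2705571193057}{999418189392}$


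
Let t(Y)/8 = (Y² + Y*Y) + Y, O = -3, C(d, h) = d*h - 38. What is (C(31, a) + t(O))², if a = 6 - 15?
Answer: 38809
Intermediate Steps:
a = -9
C(d, h) = -38 + d*h
t(Y) = 8*Y + 16*Y² (t(Y) = 8*((Y² + Y*Y) + Y) = 8*((Y² + Y²) + Y) = 8*(2*Y² + Y) = 8*(Y + 2*Y²) = 8*Y + 16*Y²)
(C(31, a) + t(O))² = ((-38 + 31*(-9)) + 8*(-3)*(1 + 2*(-3)))² = ((-38 - 279) + 8*(-3)*(1 - 6))² = (-317 + 8*(-3)*(-5))² = (-317 + 120)² = (-197)² = 38809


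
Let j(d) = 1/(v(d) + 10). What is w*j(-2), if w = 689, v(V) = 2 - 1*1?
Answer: 689/11 ≈ 62.636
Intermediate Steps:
v(V) = 1 (v(V) = 2 - 1 = 1)
j(d) = 1/11 (j(d) = 1/(1 + 10) = 1/11)
w*j(-2) = 689*(1/11) = 689/11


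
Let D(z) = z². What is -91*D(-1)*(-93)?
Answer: 8463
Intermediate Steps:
-91*D(-1)*(-93) = -91*(-1)²*(-93) = -91*1*(-93) = -91*(-93) = 8463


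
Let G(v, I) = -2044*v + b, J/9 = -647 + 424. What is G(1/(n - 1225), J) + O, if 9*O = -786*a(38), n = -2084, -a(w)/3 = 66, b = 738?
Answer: 59663314/3309 ≈ 18031.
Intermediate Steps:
a(w) = -198 (a(w) = -3*66 = -198)
J = -2007 (J = 9*(-647 + 424) = 9*(-223) = -2007)
O = 17292 (O = (-786*(-198))/9 = (⅑)*155628 = 17292)
G(v, I) = 738 - 2044*v (G(v, I) = -2044*v + 738 = 738 - 2044*v)
G(1/(n - 1225), J) + O = (738 - 2044/(-2084 - 1225)) + 17292 = (738 - 2044/(-3309)) + 17292 = (738 - 2044*(-1/3309)) + 17292 = (738 + 2044/3309) + 17292 = 2444086/3309 + 17292 = 59663314/3309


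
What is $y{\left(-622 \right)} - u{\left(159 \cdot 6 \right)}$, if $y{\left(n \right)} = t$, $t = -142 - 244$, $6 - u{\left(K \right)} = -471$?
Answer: $-863$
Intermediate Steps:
$u{\left(K \right)} = 477$ ($u{\left(K \right)} = 6 - -471 = 6 + 471 = 477$)
$t = -386$ ($t = -142 - 244 = -386$)
$y{\left(n \right)} = -386$
$y{\left(-622 \right)} - u{\left(159 \cdot 6 \right)} = -386 - 477 = -863$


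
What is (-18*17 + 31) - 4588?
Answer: -4863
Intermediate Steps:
(-18*17 + 31) - 4588 = (-306 + 31) - 4588 = -275 - 4588 = -4863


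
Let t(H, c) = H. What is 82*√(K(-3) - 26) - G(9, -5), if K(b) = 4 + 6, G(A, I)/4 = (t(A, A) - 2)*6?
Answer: -168 + 328*I ≈ -168.0 + 328.0*I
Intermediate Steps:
G(A, I) = -48 + 24*A (G(A, I) = 4*((A - 2)*6) = 4*((-2 + A)*6) = 4*(-12 + 6*A) = -48 + 24*A)
K(b) = 10
82*√(K(-3) - 26) - G(9, -5) = 82*√(10 - 26) - (-48 + 24*9) = 82*√(-16) - (-48 + 216) = 82*(4*I) - 1*168 = 328*I - 168 = -168 + 328*I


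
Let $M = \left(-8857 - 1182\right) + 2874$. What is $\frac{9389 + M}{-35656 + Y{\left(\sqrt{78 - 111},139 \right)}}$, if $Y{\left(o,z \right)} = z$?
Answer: $- \frac{2224}{35517} \approx -0.062618$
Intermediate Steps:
$M = -7165$ ($M = \left(-8857 + \left(-1272 + 90\right)\right) + 2874 = \left(-8857 - 1182\right) + 2874 = -10039 + 2874 = -7165$)
$\frac{9389 + M}{-35656 + Y{\left(\sqrt{78 - 111},139 \right)}} = \frac{9389 - 7165}{-35656 + 139} = \frac{2224}{-35517} = 2224 \left(- \frac{1}{35517}\right) = - \frac{2224}{35517}$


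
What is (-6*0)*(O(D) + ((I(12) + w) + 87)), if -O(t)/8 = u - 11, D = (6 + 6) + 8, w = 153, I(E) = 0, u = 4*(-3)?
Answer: 0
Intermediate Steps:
u = -12
D = 20 (D = 12 + 8 = 20)
O(t) = 184 (O(t) = -8*(-12 - 11) = -8*(-23) = 184)
(-6*0)*(O(D) + ((I(12) + w) + 87)) = (-6*0)*(184 + ((0 + 153) + 87)) = 0*(184 + (153 + 87)) = 0*(184 + 240) = 0*424 = 0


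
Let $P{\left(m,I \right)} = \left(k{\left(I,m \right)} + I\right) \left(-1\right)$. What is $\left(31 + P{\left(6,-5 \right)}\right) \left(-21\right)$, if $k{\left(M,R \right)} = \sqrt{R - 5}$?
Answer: $-735$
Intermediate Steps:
$k{\left(M,R \right)} = \sqrt{-5 + R}$
$P{\left(m,I \right)} = - I - \sqrt{-5 + m}$ ($P{\left(m,I \right)} = \left(\sqrt{-5 + m} + I\right) \left(-1\right) = \left(I + \sqrt{-5 + m}\right) \left(-1\right) = - I - \sqrt{-5 + m}$)
$\left(31 + P{\left(6,-5 \right)}\right) \left(-21\right) = \left(31 - \left(-5 + \sqrt{-5 + 6}\right)\right) \left(-21\right) = \left(31 + \left(5 - \sqrt{1}\right)\right) \left(-21\right) = \left(31 + \left(5 - 1\right)\right) \left(-21\right) = \left(31 + 4\right) \left(-21\right) = 35 \left(-21\right) = -735$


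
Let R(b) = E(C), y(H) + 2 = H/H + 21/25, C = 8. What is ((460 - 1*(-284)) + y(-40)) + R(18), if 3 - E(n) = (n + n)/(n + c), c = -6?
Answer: 18471/25 ≈ 738.84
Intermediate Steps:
y(H) = -4/25 (y(H) = -2 + (H/H + 21/25) = -2 + (1 + 21*(1/25)) = -2 + (1 + 21/25) = -2 + 46/25 = -4/25)
E(n) = 3 - 2*n/(-6 + n) (E(n) = 3 - (n + n)/(n - 6) = 3 - 2*n/(-6 + n))
R(b) = -5 (R(b) = (-18 + 8)/(-6 + 8) = -10/2 = (1/2)*(-10) = -5)
((460 - 1*(-284)) + y(-40)) + R(18) = ((460 - 1*(-284)) - 4/25) - 5 = ((460 + 284) - 4/25) - 5 = (744 - 4/25) - 5 = 18596/25 - 5 = 18471/25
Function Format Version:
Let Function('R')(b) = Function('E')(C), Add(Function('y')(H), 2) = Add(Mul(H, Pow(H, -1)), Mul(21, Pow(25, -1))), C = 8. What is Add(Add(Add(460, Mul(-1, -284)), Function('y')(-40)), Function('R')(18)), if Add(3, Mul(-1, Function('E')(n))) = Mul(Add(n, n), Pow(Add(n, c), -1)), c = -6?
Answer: Rational(18471, 25) ≈ 738.84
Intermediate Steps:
Function('y')(H) = Rational(-4, 25) (Function('y')(H) = Add(-2, Add(Mul(H, Pow(H, -1)), Mul(21, Pow(25, -1)))) = Add(-2, Add(1, Mul(21, Rational(1, 25)))) = Add(-2, Add(1, Rational(21, 25))) = Add(-2, Rational(46, 25)) = Rational(-4, 25))
Function('E')(n) = Add(3, Mul(-2, n, Pow(Add(-6, n), -1))) (Function('E')(n) = Add(3, Mul(-1, Mul(Add(n, n), Pow(Add(n, -6), -1)))) = Add(3, Mul(-1, Mul(Mul(2, n), Pow(Add(-6, n), -1)))) = Add(3, Mul(-1, Mul(2, n, Pow(Add(-6, n), -1)))) = Add(3, Mul(-2, n, Pow(Add(-6, n), -1))))
Function('R')(b) = -5 (Function('R')(b) = Mul(Pow(Add(-6, 8), -1), Add(-18, 8)) = Mul(Pow(2, -1), -10) = Mul(Rational(1, 2), -10) = -5)
Add(Add(Add(460, Mul(-1, -284)), Function('y')(-40)), Function('R')(18)) = Add(Add(Add(460, Mul(-1, -284)), Rational(-4, 25)), -5) = Add(Add(Add(460, 284), Rational(-4, 25)), -5) = Add(Add(744, Rational(-4, 25)), -5) = Add(Rational(18596, 25), -5) = Rational(18471, 25)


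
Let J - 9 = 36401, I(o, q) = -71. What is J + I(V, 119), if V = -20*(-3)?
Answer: 36339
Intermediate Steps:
V = 60
J = 36410 (J = 9 + 36401 = 36410)
J + I(V, 119) = 36410 - 71 = 36339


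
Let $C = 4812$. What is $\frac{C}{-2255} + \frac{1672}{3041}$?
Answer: $- \frac{10862932}{6857455} \approx -1.5841$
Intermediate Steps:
$\frac{C}{-2255} + \frac{1672}{3041} = \frac{4812}{-2255} + \frac{1672}{3041} = 4812 \left(- \frac{1}{2255}\right) + 1672 \cdot \frac{1}{3041} = - \frac{4812}{2255} + \frac{1672}{3041} = - \frac{10862932}{6857455}$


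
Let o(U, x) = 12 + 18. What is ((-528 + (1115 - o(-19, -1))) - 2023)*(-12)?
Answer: 17592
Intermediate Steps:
o(U, x) = 30
((-528 + (1115 - o(-19, -1))) - 2023)*(-12) = ((-528 + (1115 - 1*30)) - 2023)*(-12) = ((-528 + (1115 - 30)) - 2023)*(-12) = ((-528 + 1085) - 2023)*(-12) = (557 - 2023)*(-12) = -1466*(-12) = 17592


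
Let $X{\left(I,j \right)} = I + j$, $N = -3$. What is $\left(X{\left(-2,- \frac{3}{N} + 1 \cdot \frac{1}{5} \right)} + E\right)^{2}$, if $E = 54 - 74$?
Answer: $\frac{10816}{25} \approx 432.64$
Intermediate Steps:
$E = -20$ ($E = 54 - 74 = -20$)
$\left(X{\left(-2,- \frac{3}{N} + 1 \cdot \frac{1}{5} \right)} + E\right)^{2} = \left(\left(-2 + \left(- \frac{3}{-3} + 1 \cdot \frac{1}{5}\right)\right) - 20\right)^{2} = \left(\left(-2 + \left(\left(-3\right) \left(- \frac{1}{3}\right) + 1 \cdot \frac{1}{5}\right)\right) - 20\right)^{2} = \left(\left(-2 + \left(1 + \frac{1}{5}\right)\right) - 20\right)^{2} = \left(\left(-2 + \frac{6}{5}\right) - 20\right)^{2} = \left(- \frac{4}{5} - 20\right)^{2} = \left(- \frac{104}{5}\right)^{2} = \frac{10816}{25}$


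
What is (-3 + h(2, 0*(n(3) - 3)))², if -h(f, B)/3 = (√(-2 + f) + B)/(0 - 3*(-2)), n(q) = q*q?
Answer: 9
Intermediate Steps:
n(q) = q²
h(f, B) = -B/2 - √(-2 + f)/2 (h(f, B) = -3*(√(-2 + f) + B)/(0 - 3*(-2)) = -3*(B + √(-2 + f))/(0 + 6) = -3*(B + √(-2 + f))/6 = -3*(B/6 + √(-2 + f)/6) = -B/2 - √(-2 + f)/2)
(-3 + h(2, 0*(n(3) - 3)))² = (-3 + (-0*(3² - 3) - √(-2 + 2)/2))² = (-3 + (-0*(9 - 3) - √0/2))² = (-3 + (-0*6 - ½*0))² = (-3 + (-½*0 + 0))² = (-3 + (0 + 0))² = (-3 + 0)² = (-3)² = 9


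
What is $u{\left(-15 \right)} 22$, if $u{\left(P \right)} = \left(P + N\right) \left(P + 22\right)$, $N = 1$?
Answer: $-2156$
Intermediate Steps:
$u{\left(P \right)} = \left(1 + P\right) \left(22 + P\right)$ ($u{\left(P \right)} = \left(P + 1\right) \left(P + 22\right) = \left(1 + P\right) \left(22 + P\right)$)
$u{\left(-15 \right)} 22 = \left(22 + \left(-15\right)^{2} + 23 \left(-15\right)\right) 22 = \left(22 + 225 - 345\right) 22 = \left(-98\right) 22 = -2156$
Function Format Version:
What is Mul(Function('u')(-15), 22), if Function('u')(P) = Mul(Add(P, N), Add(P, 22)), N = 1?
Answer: -2156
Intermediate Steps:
Function('u')(P) = Mul(Add(1, P), Add(22, P)) (Function('u')(P) = Mul(Add(P, 1), Add(P, 22)) = Mul(Add(1, P), Add(22, P)))
Mul(Function('u')(-15), 22) = Mul(Add(22, Pow(-15, 2), Mul(23, -15)), 22) = Mul(Add(22, 225, -345), 22) = Mul(-98, 22) = -2156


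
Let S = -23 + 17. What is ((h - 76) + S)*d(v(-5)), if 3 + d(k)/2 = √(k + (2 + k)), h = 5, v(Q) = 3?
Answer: 462 - 308*√2 ≈ 26.422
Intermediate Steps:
d(k) = -6 + 2*√(2 + 2*k) (d(k) = -6 + 2*√(k + (2 + k)) = -6 + 2*√(2 + 2*k))
S = -6
((h - 76) + S)*d(v(-5)) = ((5 - 76) - 6)*(-6 + 2*√(2 + 2*3)) = (-71 - 6)*(-6 + 2*√(2 + 6)) = -77*(-6 + 2*√8) = -77*(-6 + 2*(2*√2)) = -77*(-6 + 4*√2) = 462 - 308*√2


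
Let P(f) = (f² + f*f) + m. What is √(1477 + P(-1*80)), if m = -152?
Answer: 5*√565 ≈ 118.85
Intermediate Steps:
P(f) = -152 + 2*f² (P(f) = (f² + f*f) - 152 = (f² + f²) - 152 = 2*f² - 152 = -152 + 2*f²)
√(1477 + P(-1*80)) = √(1477 + (-152 + 2*(-1*80)²)) = √(1477 + (-152 + 2*(-80)²)) = √(1477 + (-152 + 2*6400)) = √(1477 + (-152 + 12800)) = √(1477 + 12648) = √14125 = 5*√565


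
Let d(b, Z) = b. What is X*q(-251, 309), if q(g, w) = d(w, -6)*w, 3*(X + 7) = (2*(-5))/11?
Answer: -7670307/11 ≈ -6.9730e+5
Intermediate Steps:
X = -241/33 (X = -7 + ((2*(-5))/11)/3 = -7 + (-10*1/11)/3 = -7 + (⅓)*(-10/11) = -7 - 10/33 = -241/33 ≈ -7.3030)
q(g, w) = w² (q(g, w) = w*w = w²)
X*q(-251, 309) = -241/33*309² = -241/33*95481 = -7670307/11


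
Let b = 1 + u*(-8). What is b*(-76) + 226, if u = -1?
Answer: -458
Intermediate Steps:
b = 9 (b = 1 - 1*(-8) = 1 + 8 = 9)
b*(-76) + 226 = 9*(-76) + 226 = -684 + 226 = -458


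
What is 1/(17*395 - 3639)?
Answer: 1/3076 ≈ 0.00032510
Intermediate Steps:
1/(17*395 - 3639) = 1/(6715 - 3639) = 1/3076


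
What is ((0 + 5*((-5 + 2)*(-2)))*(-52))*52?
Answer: -81120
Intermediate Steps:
((0 + 5*((-5 + 2)*(-2)))*(-52))*52 = ((0 + 5*(-3*(-2)))*(-52))*52 = ((0 + 5*6)*(-52))*52 = ((0 + 30)*(-52))*52 = (30*(-52))*52 = -1560*52 = -81120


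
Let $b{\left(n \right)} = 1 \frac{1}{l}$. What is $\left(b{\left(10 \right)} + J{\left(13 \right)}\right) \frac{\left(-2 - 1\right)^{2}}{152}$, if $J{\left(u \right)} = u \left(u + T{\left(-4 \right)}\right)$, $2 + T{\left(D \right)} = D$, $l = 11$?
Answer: $\frac{4509}{836} \approx 5.3935$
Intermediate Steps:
$T{\left(D \right)} = -2 + D$
$b{\left(n \right)} = \frac{1}{11}$ ($b{\left(n \right)} = 1 \cdot \frac{1}{11} = \frac{1}{11}$)
$J{\left(u \right)} = u \left(-6 + u\right)$ ($J{\left(u \right)} = u \left(u - 6\right) = u \left(-6 + u\right)$)
$\left(b{\left(10 \right)} + J{\left(13 \right)}\right) \frac{\left(-2 - 1\right)^{2}}{152} = \left(\frac{1}{11} + 13 \left(-6 + 13\right)\right) \frac{\left(-2 - 1\right)^{2}}{152} = \left(\frac{1}{11} + 13 \cdot 7\right) \left(-3\right)^{2} \cdot \frac{1}{152} = \left(\frac{1}{11} + 91\right) 9 \cdot \frac{1}{152} = \frac{1002}{11} \cdot \frac{9}{152} = \frac{4509}{836}$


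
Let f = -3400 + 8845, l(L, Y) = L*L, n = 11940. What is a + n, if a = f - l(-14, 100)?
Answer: 17189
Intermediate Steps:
l(L, Y) = L²
f = 5445
a = 5249 (a = 5445 - 1*(-14)² = 5445 - 1*196 = 5445 - 196 = 5249)
a + n = 5249 + 11940 = 17189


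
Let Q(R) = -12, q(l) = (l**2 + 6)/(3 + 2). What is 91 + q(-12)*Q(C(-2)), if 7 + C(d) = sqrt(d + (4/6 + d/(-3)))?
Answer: -269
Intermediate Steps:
q(l) = 6/5 + l**2/5 (q(l) = (6 + l**2)/5 = (6 + l**2)*(1/5) = 6/5 + l**2/5)
C(d) = -7 + sqrt(2/3 + 2*d/3) (C(d) = -7 + sqrt(d + (4/6 + d/(-3))) = -7 + sqrt(d + (4*(1/6) + d*(-1/3))) = -7 + sqrt(d + (2/3 - d/3)) = -7 + sqrt(2/3 + 2*d/3))
91 + q(-12)*Q(C(-2)) = 91 + (6/5 + (1/5)*(-12)**2)*(-12) = 91 + (6/5 + (1/5)*144)*(-12) = 91 + (6/5 + 144/5)*(-12) = 91 + 30*(-12) = 91 - 360 = -269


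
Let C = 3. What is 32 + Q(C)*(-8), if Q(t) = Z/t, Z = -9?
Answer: 56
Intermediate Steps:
Q(t) = -9/t
32 + Q(C)*(-8) = 32 - 9/3*(-8) = 32 - 9*⅓*(-8) = 32 - 3*(-8) = 32 + 24 = 56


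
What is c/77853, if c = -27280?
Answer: -27280/77853 ≈ -0.35040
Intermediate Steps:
c/77853 = -27280/77853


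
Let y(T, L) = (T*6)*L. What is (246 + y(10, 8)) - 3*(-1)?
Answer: 729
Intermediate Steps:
y(T, L) = 6*L*T (y(T, L) = (6*T)*L = 6*L*T)
(246 + y(10, 8)) - 3*(-1) = (246 + 6*8*10) - 3*(-1) = (246 + 480) + 3 = 726 + 3 = 729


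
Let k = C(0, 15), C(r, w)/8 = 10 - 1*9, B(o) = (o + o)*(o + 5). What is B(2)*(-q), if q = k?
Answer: -224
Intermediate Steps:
B(o) = 2*o*(5 + o) (B(o) = (2*o)*(5 + o) = 2*o*(5 + o))
C(r, w) = 8 (C(r, w) = 8*(10 - 1*9) = 8*(10 - 9) = 8*1 = 8)
k = 8
q = 8
B(2)*(-q) = (2*2*(5 + 2))*(-1*8) = (2*2*7)*(-8) = 28*(-8) = -224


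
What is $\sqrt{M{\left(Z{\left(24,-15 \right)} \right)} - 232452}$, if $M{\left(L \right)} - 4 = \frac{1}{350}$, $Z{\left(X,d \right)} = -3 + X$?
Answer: $\frac{i \sqrt{1138995186}}{70} \approx 482.13 i$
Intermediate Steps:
$M{\left(L \right)} = \frac{1401}{350}$ ($M{\left(L \right)} = 4 + \frac{1}{350} = \frac{1401}{350}$)
$\sqrt{M{\left(Z{\left(24,-15 \right)} \right)} - 232452} = \sqrt{\frac{1401}{350} - 232452} = \sqrt{- \frac{81356799}{350}} = \frac{i \sqrt{1138995186}}{70}$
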